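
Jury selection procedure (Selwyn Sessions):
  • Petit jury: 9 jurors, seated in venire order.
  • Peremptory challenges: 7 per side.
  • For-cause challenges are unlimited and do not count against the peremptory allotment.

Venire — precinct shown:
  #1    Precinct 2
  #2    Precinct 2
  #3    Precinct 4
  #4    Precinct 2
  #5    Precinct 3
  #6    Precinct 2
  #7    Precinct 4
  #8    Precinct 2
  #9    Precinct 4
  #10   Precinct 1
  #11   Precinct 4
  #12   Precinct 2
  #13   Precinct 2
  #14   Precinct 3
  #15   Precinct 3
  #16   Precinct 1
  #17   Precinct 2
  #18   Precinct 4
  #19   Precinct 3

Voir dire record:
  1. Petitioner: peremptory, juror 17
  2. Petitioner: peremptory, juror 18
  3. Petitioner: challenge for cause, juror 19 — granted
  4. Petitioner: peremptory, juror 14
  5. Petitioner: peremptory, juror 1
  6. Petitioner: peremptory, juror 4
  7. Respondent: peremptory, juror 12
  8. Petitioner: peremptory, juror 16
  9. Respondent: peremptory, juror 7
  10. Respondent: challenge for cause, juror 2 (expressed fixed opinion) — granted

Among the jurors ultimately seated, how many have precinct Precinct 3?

2

Removed: #1, #2, #4, #7, #12, #14, #16, #17, #18, #19.
Seated jurors 1–9: #3, #5, #6, #8, #9, #10, #11, #13, #15.
Of those, in Precinct 3: #5, #15 → 2.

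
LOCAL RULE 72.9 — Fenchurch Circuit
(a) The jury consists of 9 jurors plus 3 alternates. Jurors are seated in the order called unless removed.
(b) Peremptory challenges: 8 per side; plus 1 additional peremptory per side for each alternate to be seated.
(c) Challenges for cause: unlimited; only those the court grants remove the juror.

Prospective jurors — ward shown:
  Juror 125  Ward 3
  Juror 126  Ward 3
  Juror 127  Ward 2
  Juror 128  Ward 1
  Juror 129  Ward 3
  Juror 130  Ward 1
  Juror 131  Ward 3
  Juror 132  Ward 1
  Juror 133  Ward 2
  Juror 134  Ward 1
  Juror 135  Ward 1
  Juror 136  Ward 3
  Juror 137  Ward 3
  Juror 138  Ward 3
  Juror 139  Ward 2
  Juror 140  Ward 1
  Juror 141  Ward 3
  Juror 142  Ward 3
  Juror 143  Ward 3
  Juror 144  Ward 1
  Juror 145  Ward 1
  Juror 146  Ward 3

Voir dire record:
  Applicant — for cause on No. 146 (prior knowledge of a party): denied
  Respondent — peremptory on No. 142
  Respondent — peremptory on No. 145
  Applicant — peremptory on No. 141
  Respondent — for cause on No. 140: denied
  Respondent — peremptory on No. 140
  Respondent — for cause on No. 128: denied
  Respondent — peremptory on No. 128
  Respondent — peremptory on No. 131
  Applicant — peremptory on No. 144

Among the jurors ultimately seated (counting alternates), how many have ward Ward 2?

2

Removed: #128, #131, #140, #141, #142, #144, #145.
Seated (12 incl. alternates): #125, #126, #127, #129, #130, #132, #133, #134, #135, #136, #137, #138.
Of those, in Ward 2: #127, #133 → 2.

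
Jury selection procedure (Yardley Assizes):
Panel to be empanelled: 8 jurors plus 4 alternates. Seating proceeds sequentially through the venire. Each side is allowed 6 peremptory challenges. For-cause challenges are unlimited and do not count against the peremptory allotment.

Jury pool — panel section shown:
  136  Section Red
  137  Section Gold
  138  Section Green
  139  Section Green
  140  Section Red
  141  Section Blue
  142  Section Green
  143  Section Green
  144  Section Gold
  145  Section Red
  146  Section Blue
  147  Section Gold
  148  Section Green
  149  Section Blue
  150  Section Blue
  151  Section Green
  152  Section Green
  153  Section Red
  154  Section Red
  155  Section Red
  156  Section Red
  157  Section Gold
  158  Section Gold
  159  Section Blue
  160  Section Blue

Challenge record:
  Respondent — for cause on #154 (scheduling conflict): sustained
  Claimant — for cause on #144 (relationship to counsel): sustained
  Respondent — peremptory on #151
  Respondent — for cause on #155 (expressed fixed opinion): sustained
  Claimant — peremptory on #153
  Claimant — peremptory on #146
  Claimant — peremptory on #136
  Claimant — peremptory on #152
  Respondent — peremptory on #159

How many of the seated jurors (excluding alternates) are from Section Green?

Removed: #136, #144, #146, #151, #152, #153, #154, #155, #159.
Seated jurors 1–8: #137, #138, #139, #140, #141, #142, #143, #145 (alternates #147, #148, #149, #150 not counted).
Of those, in Section Green: #138, #139, #142, #143 → 4.

4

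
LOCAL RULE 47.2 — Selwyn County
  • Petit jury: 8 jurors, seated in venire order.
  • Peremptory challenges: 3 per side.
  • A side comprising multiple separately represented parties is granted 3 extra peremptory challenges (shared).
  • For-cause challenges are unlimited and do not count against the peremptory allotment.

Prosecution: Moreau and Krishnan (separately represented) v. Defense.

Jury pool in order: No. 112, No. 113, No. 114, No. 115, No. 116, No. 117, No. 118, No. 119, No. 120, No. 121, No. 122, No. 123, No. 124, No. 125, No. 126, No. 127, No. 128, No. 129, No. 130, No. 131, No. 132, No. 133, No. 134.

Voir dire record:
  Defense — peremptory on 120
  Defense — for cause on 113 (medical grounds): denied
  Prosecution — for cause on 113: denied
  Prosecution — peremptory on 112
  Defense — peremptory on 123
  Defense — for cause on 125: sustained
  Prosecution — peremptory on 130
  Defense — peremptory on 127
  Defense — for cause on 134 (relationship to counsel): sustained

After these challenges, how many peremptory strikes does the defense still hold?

Defense allotment: 3.
Defense peremptories used: #120, #123, #127 — 3 (for-cause on #113, #125, #134 don't count).
Remaining: 3 − 3 = 0.

0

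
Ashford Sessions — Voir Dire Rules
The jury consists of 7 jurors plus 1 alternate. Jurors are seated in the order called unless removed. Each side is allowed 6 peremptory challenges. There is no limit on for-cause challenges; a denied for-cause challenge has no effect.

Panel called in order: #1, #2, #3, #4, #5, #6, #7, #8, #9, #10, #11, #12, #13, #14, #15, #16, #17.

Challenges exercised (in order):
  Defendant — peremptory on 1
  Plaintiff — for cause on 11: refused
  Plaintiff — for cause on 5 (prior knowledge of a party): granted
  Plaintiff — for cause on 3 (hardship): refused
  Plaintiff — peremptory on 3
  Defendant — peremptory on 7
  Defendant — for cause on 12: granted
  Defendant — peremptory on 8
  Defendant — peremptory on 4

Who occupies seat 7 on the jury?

Removed: #1, #3, #4, #5, #7, #8, #12. (#11 stays — for-cause denied.)
Filling seats in venire order through position 7: #2, #6, #9, #10, #11, #13, #14.
So seat 7 is #14.

14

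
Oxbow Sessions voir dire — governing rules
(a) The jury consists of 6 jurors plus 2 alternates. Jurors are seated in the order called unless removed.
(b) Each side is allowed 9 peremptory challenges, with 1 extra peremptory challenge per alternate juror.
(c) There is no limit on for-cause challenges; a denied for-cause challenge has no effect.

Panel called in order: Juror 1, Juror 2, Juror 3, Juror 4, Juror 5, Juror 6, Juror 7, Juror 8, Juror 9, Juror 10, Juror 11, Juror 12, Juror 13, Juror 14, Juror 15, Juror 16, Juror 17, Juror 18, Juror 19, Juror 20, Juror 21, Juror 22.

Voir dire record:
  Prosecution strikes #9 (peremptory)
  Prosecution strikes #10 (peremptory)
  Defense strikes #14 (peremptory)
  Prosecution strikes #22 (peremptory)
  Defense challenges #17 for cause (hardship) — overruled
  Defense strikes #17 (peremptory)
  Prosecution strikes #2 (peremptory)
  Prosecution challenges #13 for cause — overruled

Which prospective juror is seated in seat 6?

7

Removed: #2, #9, #10, #14, #17, #22. (#13 stays — for-cause denied.)
Seating in order: seats 1–6 → #1, #3, #4, #5, #6, #7; alternates → #8, #11.
So seat 6 is #7.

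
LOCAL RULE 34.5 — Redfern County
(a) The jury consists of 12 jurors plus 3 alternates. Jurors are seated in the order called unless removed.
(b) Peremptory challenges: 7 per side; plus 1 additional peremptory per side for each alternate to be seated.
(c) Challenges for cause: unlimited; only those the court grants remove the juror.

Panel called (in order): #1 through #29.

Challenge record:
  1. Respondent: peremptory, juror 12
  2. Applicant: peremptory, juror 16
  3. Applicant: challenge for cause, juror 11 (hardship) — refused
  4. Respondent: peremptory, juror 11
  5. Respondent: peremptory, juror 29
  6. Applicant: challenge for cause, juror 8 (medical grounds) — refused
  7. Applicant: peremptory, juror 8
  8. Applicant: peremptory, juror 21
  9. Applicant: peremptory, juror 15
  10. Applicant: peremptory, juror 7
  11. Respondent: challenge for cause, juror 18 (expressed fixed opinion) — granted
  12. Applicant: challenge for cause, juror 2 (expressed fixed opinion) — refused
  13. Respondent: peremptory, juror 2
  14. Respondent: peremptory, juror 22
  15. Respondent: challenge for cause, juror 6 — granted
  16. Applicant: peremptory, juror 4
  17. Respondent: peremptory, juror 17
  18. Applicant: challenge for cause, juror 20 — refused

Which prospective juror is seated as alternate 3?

Removed: #2, #4, #6, #7, #8, #11, #12, #15, #16, #17, #18, #21, #22, #29. (#20 stays — for-cause denied.)
Filling seats in venire order through position 15: #1, #3, #5, #9, #10, #13, #14, #19, #20, #23, #24, #25, #26, #27, #28.
So alternate 3 is #28.

28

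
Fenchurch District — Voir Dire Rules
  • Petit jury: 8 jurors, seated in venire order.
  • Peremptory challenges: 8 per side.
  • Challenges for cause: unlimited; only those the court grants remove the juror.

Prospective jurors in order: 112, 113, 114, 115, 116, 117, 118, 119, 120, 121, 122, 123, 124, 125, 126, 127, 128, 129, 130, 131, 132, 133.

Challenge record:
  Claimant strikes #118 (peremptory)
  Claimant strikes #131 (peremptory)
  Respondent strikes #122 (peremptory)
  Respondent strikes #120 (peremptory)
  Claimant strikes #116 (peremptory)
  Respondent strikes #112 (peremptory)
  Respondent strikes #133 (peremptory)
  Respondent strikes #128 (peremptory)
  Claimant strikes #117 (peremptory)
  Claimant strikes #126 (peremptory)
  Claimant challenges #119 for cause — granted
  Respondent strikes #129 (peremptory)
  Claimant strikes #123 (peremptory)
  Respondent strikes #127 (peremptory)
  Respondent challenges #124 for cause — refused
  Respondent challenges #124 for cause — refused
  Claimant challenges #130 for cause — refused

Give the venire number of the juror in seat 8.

132

Removed: #112, #116, #117, #118, #119, #120, #122, #123, #126, #127, #128, #129, #131, #133. (#124, #130 stay — for-cause denied.)
Seating in order: seats 1–8 → #113, #114, #115, #121, #124, #125, #130, #132.
So seat 8 is #132.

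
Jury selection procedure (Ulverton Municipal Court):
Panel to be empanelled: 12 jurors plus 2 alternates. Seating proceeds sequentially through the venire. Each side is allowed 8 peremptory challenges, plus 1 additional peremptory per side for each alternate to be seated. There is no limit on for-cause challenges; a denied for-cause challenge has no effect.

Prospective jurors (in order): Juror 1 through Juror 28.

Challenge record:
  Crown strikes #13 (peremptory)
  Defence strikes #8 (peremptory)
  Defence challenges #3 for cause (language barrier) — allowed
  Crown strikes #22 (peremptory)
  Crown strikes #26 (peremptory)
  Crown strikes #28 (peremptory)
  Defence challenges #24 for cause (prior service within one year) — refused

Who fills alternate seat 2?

Removed: #3, #8, #13, #22, #26, #28. (#24 stays — for-cause denied.)
Filling seats in venire order through position 14: #1, #2, #4, #5, #6, #7, #9, #10, #11, #12, #14, #15, #16, #17.
So alternate 2 is #17.

17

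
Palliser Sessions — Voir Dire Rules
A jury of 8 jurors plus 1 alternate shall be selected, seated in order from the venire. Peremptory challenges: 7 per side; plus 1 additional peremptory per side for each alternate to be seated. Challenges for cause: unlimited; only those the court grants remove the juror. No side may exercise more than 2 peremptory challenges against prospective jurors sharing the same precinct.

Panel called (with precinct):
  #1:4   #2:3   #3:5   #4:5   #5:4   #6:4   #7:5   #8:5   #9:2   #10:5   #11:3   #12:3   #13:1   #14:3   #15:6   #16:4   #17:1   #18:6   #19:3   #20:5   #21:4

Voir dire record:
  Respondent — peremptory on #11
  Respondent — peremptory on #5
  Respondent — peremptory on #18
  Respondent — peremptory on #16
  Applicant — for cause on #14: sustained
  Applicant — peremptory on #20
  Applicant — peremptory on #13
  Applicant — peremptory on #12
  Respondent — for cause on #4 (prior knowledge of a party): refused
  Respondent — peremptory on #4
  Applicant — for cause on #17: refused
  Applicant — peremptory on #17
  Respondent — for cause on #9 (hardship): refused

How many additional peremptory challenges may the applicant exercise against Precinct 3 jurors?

1

Applicant peremptories so far: #20, #13, #12, #17 — 4 of 8 used, 4 left overall.
Against Precinct 3: #12 — 1 used; per-precinct cap 2 leaves 1.
Binding limit: min(4, 1) = 1.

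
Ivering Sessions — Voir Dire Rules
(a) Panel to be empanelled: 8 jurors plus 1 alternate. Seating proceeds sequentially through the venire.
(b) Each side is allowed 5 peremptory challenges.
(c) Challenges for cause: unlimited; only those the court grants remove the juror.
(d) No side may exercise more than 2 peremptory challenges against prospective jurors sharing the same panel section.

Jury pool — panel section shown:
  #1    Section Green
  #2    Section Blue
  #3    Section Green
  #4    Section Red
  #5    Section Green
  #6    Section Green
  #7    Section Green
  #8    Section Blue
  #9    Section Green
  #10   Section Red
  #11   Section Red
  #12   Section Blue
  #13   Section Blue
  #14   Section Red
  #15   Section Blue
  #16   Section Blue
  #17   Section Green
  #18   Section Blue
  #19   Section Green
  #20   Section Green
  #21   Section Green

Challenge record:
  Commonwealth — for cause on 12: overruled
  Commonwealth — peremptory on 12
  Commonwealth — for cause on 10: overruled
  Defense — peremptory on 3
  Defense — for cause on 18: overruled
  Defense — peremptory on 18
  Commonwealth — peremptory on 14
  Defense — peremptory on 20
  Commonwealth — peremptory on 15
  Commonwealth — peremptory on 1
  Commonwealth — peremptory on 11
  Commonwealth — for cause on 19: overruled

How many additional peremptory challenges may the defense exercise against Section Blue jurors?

1

Defense peremptories so far: #3, #18, #20 — 3 of 5 used, 2 left overall.
Against Section Blue: #18 — 1 used; per-section cap 2 leaves 1.
Binding limit: min(2, 1) = 1.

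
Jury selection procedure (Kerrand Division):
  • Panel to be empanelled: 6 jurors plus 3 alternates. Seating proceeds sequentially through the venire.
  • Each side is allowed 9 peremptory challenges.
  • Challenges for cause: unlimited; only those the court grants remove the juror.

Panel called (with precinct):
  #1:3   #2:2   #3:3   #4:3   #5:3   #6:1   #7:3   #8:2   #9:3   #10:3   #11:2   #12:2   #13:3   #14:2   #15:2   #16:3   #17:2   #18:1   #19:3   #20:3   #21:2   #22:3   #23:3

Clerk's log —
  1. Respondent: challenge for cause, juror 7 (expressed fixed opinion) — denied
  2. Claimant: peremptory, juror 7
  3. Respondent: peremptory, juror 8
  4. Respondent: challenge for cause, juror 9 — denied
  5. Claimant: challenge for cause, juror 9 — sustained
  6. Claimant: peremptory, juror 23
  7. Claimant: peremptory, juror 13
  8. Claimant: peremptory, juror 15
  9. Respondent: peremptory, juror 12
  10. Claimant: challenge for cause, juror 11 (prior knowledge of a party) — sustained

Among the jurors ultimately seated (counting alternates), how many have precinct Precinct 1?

Removed: #7, #8, #9, #11, #12, #13, #15, #23.
Seated (9 incl. alternates): #1, #2, #3, #4, #5, #6, #10, #14, #16.
Of those, in Precinct 1: #6 → 1.

1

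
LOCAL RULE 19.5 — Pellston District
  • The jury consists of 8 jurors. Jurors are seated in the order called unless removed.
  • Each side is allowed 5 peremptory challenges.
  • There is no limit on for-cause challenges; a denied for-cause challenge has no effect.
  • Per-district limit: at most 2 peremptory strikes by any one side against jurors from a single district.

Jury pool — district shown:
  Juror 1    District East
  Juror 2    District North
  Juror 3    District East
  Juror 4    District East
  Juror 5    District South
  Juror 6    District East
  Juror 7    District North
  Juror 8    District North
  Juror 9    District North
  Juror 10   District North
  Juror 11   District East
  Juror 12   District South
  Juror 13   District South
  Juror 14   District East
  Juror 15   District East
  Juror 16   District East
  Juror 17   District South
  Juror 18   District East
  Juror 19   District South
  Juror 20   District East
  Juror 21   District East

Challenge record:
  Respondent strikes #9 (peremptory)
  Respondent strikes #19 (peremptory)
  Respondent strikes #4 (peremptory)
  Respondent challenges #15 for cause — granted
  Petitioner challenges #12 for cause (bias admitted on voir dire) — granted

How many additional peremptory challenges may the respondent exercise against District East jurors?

1

Respondent peremptories so far: #9, #19, #4 — 3 of 5 used, 2 left overall.
Against District East: #4 — 1 used; per-district cap 2 leaves 1.
Binding limit: min(2, 1) = 1.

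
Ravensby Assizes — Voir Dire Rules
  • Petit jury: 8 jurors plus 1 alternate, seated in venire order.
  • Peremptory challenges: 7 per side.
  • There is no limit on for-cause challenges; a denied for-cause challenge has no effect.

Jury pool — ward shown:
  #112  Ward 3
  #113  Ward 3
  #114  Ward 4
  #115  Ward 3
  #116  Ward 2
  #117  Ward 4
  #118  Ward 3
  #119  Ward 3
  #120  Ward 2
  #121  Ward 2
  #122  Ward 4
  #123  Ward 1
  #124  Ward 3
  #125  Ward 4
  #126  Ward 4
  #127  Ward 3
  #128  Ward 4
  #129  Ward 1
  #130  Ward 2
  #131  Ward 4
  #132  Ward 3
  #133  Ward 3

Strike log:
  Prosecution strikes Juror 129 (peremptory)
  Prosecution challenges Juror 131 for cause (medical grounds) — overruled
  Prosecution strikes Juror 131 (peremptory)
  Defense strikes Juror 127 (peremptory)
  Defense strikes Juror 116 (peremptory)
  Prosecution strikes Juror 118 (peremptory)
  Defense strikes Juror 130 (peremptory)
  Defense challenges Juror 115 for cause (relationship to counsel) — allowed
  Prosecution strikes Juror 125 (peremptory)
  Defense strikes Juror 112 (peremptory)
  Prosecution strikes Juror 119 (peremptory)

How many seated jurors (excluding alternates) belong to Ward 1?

1

Removed: #112, #115, #116, #118, #119, #125, #127, #129, #130, #131.
Seated jurors 1–8: #113, #114, #117, #120, #121, #122, #123, #124 (alternates #126 not counted).
Of those, in Ward 1: #123 → 1.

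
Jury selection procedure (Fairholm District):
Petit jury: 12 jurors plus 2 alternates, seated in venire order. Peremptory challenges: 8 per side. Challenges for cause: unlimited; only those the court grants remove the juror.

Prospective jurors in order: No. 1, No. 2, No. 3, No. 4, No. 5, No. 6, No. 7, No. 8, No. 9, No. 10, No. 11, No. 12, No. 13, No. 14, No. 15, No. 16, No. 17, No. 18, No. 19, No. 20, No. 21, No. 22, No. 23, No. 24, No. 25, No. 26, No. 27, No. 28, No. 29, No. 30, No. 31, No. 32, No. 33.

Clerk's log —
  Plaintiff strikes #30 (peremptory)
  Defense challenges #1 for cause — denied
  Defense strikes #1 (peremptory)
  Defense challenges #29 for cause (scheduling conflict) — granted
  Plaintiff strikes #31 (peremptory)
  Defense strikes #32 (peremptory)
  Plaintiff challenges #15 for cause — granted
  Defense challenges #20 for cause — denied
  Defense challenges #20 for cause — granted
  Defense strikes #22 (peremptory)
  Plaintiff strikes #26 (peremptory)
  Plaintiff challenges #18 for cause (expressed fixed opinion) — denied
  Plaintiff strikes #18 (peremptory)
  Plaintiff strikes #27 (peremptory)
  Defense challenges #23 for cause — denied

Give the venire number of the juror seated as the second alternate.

16

Removed: #1, #15, #18, #20, #22, #26, #27, #29, #30, #31, #32. (#23 stays — for-cause denied.)
Filling seats in venire order through position 14: #2, #3, #4, #5, #6, #7, #8, #9, #10, #11, #12, #13, #14, #16.
So alternate 2 is #16.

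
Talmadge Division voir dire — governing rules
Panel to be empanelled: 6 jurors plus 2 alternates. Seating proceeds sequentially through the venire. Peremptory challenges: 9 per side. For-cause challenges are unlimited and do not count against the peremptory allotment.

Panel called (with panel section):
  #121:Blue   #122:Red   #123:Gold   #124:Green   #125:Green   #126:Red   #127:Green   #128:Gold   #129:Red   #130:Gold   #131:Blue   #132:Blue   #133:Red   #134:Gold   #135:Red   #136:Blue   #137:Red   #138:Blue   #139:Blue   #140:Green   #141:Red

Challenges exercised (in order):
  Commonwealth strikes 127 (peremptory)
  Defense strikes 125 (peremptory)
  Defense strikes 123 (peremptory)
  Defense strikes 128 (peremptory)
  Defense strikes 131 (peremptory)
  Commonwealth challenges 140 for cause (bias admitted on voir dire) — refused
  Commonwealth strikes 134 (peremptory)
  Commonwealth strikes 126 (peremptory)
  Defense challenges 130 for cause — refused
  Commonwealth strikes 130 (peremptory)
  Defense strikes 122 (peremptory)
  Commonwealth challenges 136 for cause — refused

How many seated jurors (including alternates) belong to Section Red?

4

Removed: #122, #123, #125, #126, #127, #128, #130, #131, #134.
Seated (8 incl. alternates): #121, #124, #129, #132, #133, #135, #136, #137.
Of those, in Section Red: #129, #133, #135, #137 → 4.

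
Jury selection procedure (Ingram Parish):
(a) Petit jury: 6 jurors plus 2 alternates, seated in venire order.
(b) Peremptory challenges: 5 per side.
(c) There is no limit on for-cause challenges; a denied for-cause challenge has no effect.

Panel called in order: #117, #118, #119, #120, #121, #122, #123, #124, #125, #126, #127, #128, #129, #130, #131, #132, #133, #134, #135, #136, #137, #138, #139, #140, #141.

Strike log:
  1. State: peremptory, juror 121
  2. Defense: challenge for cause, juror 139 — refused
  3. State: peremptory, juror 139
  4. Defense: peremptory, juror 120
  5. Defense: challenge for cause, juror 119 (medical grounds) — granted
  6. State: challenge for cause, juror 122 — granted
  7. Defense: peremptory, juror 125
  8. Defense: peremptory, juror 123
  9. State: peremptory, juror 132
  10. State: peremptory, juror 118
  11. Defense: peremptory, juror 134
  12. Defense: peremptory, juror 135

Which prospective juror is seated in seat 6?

129

Removed: #118, #119, #120, #121, #122, #123, #125, #132, #134, #135, #139.
Seating in order: seats 1–6 → #117, #124, #126, #127, #128, #129; alternates → #130, #131.
So seat 6 is #129.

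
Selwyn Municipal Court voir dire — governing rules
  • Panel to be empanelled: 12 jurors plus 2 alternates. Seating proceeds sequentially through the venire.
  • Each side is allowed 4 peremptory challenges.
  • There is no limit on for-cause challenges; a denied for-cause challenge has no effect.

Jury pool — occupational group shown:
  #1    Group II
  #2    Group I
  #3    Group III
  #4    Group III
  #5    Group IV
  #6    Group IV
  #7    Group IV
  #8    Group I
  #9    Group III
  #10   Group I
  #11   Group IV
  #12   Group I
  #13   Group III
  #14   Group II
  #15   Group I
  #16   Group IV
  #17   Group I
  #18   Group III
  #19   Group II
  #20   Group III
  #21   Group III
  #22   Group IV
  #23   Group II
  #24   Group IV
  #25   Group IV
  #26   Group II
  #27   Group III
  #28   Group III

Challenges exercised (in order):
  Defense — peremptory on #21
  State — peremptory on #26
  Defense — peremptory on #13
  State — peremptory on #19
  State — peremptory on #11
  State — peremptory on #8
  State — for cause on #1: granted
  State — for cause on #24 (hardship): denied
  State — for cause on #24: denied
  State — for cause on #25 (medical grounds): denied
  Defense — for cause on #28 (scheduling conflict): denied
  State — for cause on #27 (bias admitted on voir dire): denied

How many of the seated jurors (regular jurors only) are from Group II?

Removed: #1, #8, #11, #13, #19, #21, #26.
Seated jurors 1–12: #2, #3, #4, #5, #6, #7, #9, #10, #12, #14, #15, #16 (alternates #17, #18 not counted).
Of those, in Group II: #14 → 1.

1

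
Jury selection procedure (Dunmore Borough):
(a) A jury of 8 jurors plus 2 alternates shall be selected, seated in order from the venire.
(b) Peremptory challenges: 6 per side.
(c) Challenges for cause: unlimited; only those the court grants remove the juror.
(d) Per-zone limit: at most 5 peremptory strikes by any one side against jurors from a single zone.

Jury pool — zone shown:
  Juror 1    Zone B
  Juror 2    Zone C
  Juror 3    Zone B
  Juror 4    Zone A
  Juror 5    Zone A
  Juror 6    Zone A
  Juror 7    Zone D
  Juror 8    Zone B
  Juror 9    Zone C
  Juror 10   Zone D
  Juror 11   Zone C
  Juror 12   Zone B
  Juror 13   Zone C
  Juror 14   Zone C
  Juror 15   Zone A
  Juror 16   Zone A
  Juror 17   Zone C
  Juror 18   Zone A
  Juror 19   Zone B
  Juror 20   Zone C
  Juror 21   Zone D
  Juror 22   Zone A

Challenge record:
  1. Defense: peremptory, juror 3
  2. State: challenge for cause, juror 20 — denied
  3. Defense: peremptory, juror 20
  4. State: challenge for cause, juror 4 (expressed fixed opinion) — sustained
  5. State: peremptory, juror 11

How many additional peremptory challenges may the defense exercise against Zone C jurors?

4

Defense peremptories so far: #3, #20 — 2 of 6 used, 4 left overall.
Against Zone C: #20 — 1 used; per-zone cap 5 leaves 4.
Binding limit: min(4, 4) = 4.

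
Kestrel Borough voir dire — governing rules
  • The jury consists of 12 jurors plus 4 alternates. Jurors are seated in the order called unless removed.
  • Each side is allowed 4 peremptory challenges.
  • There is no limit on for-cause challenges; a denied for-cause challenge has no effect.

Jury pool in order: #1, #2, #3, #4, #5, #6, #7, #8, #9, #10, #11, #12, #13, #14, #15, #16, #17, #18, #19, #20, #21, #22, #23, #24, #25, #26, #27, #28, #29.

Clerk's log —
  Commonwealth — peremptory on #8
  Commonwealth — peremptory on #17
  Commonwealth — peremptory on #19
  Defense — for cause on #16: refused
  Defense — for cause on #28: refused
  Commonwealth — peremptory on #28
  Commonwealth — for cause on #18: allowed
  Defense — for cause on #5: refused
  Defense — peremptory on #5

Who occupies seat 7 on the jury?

9

Removed: #5, #8, #17, #18, #19, #28. (#16 stays — for-cause denied.)
Filling seats in venire order through position 7: #1, #2, #3, #4, #6, #7, #9.
So seat 7 is #9.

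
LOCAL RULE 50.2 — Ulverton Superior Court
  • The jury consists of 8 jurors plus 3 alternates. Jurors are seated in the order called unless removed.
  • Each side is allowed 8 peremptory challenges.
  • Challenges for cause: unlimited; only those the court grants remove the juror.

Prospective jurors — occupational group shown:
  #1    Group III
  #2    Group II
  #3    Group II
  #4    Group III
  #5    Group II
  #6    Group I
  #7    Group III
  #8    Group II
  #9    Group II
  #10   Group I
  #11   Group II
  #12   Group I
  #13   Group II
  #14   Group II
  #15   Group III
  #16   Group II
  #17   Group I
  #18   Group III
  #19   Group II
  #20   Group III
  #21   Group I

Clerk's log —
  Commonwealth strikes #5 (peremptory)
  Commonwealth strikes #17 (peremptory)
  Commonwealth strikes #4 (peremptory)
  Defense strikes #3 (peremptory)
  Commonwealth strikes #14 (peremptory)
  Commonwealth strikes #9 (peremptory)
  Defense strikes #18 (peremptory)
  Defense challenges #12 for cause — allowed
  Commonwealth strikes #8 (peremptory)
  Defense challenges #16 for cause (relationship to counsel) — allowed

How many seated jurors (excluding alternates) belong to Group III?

Removed: #3, #4, #5, #8, #9, #12, #14, #16, #17, #18.
Seated jurors 1–8: #1, #2, #6, #7, #10, #11, #13, #15 (alternates #19, #20, #21 not counted).
Of those, in Group III: #1, #7, #15 → 3.

3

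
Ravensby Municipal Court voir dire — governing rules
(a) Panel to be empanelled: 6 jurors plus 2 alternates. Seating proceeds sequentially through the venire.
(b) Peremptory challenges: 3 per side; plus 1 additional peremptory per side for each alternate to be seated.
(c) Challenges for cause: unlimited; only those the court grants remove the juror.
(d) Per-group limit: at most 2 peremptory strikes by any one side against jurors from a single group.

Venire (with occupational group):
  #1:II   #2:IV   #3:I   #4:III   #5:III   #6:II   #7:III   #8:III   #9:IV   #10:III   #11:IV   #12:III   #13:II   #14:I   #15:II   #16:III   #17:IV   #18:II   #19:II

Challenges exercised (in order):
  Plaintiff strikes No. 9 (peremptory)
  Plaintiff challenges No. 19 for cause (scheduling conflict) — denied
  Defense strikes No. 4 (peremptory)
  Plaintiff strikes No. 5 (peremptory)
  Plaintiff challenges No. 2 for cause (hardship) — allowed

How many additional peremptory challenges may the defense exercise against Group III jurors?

Defense peremptories so far: #4 — 1 of 5 used, 4 left overall.
Against Group III: #4 — 1 used; per-group cap 2 leaves 1.
Binding limit: min(4, 1) = 1.

1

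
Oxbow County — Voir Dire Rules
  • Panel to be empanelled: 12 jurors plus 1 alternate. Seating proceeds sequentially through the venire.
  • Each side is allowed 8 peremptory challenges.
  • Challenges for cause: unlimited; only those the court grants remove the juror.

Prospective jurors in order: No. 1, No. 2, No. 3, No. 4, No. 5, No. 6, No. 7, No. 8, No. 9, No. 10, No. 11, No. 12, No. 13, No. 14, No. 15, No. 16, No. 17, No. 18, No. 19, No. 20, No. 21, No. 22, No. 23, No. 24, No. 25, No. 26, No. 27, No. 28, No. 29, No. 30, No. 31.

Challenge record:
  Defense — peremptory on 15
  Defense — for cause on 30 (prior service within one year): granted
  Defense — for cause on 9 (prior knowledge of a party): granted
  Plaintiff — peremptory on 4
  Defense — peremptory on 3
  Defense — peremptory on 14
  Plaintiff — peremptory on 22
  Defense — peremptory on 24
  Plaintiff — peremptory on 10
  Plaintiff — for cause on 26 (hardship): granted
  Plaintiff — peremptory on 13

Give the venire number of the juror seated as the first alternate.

20

Removed: #3, #4, #9, #10, #13, #14, #15, #22, #24, #26, #30.
Seating in order: seats 1–12 → #1, #2, #5, #6, #7, #8, #11, #12, #16, #17, #18, #19; alternates → #20.
So alternate 1 is #20.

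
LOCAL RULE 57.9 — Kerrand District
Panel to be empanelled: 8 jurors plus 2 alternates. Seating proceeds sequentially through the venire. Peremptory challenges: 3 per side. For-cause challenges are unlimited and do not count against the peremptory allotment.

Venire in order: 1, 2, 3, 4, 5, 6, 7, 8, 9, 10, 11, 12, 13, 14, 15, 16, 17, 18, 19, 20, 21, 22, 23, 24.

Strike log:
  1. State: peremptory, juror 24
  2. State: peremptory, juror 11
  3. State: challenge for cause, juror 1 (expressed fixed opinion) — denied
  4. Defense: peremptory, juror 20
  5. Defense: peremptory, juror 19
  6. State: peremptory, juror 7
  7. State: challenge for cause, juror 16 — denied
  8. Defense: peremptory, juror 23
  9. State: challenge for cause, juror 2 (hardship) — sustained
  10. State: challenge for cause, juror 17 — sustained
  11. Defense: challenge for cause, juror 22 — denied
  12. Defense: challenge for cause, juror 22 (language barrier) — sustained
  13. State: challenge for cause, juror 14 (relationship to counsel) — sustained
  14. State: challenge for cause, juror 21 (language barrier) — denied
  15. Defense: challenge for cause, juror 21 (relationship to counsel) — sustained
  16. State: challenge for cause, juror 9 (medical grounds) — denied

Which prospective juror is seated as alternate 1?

Removed: #2, #7, #11, #14, #17, #19, #20, #21, #22, #23, #24. (#1, #9, #16 stay — for-cause denied.)
Filling seats in venire order through position 9: #1, #3, #4, #5, #6, #8, #9, #10, #12.
So alternate 1 is #12.

12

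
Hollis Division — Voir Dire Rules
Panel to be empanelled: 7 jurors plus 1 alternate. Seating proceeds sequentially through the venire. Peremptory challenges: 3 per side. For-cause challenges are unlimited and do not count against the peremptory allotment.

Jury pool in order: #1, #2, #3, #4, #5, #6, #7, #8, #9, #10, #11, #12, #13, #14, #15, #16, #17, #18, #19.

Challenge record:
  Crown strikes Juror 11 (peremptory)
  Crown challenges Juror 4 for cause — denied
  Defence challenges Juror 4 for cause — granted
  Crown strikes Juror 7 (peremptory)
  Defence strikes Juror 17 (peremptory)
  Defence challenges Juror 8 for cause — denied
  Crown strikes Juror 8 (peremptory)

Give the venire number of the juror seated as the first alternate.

Removed: #4, #7, #8, #11, #17.
Seating in order: seats 1–7 → #1, #2, #3, #5, #6, #9, #10; alternates → #12.
So alternate 1 is #12.

12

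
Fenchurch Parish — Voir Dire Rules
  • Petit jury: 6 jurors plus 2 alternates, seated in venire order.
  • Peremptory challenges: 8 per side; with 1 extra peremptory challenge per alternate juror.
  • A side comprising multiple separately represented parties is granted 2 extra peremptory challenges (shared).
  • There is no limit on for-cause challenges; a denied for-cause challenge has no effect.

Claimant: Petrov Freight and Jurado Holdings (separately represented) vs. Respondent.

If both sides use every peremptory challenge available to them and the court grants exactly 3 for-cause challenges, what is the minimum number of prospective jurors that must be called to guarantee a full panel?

33

Seats to fill: 6 + 2 alternates = 8.
Peremptories — Claimant: 8 + 1×2 + 2 = 12; Respondent: 8 + 1×2 = 10; total 22.
For-cause removals: 3.
Minimum venire: 8 + 22 + 3 = 33.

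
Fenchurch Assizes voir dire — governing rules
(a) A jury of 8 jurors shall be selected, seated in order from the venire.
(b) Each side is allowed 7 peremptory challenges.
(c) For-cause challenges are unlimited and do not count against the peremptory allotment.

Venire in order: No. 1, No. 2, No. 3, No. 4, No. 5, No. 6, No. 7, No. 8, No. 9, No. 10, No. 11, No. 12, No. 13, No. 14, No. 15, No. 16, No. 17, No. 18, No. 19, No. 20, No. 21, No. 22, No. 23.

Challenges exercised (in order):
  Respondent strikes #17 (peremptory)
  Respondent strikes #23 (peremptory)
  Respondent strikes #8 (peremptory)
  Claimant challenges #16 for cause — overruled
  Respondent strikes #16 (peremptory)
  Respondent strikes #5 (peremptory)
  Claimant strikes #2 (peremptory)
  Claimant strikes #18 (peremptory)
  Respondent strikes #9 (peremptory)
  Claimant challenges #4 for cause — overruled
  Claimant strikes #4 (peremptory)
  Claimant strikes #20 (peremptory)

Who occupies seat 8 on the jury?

Removed: #2, #4, #5, #8, #9, #16, #17, #18, #20, #23.
Seating in order: seats 1–8 → #1, #3, #6, #7, #10, #11, #12, #13.
So seat 8 is #13.

13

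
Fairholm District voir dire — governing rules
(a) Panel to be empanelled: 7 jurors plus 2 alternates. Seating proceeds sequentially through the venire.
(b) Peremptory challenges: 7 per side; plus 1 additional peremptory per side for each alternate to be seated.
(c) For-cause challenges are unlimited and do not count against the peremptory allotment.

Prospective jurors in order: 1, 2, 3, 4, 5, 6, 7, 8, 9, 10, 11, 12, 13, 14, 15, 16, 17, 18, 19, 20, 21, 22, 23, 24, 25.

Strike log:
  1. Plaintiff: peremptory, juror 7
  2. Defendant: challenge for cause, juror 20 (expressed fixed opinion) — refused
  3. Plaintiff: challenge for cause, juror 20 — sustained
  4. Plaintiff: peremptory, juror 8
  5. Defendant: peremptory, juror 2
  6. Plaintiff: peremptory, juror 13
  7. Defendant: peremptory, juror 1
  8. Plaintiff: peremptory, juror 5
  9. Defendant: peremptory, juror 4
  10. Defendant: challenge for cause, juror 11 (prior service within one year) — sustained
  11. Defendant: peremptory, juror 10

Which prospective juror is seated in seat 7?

Removed: #1, #2, #4, #5, #7, #8, #10, #11, #13, #20.
Seating in order: seats 1–7 → #3, #6, #9, #12, #14, #15, #16; alternates → #17, #18.
So seat 7 is #16.

16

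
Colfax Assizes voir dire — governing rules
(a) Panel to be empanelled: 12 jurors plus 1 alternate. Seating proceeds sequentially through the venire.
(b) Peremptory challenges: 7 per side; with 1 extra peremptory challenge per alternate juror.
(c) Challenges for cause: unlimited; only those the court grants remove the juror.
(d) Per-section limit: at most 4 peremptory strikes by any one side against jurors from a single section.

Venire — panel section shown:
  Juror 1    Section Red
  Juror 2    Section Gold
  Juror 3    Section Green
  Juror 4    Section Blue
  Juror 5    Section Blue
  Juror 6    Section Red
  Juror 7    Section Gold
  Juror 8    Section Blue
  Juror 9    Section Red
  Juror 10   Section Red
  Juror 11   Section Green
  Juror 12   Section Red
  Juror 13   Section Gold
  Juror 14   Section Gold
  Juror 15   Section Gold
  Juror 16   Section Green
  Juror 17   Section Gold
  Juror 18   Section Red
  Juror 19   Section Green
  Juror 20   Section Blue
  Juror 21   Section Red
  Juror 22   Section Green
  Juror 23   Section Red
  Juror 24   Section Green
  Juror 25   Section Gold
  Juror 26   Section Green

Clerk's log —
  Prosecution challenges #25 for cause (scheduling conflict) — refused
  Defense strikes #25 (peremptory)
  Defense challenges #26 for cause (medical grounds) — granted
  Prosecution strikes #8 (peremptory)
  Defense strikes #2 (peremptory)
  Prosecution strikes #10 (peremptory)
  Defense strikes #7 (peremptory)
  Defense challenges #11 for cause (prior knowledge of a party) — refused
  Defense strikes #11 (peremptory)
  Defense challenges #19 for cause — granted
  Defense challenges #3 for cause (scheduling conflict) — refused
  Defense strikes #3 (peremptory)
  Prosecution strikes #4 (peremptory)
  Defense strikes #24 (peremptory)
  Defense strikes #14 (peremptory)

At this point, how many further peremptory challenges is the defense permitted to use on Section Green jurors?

Defense peremptories so far: #25, #2, #7, #11, #3, #24, #14 — 7 of 8 used, 1 left overall.
Against Section Green: #11, #3, #24 — 3 used; per-section cap 4 leaves 1.
Binding limit: min(1, 1) = 1.

1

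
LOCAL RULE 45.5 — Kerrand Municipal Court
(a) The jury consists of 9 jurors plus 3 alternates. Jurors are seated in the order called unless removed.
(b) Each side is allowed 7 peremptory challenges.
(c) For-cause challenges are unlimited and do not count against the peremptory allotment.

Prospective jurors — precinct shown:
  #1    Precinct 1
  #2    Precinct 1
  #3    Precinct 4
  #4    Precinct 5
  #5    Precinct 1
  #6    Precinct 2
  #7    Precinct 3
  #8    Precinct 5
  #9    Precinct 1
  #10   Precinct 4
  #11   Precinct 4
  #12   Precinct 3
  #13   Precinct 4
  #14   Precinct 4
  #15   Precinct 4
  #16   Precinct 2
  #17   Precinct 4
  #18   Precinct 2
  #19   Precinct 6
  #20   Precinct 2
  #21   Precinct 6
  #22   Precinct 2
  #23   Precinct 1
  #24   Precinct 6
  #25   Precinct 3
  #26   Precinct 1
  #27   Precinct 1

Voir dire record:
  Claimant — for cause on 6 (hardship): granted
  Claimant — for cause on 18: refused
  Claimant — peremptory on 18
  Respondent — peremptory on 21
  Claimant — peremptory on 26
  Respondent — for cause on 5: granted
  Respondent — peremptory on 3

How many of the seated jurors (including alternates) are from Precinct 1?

Removed: #3, #5, #6, #18, #21, #26.
Seated (12 incl. alternates): #1, #2, #4, #7, #8, #9, #10, #11, #12, #13, #14, #15.
Of those, in Precinct 1: #1, #2, #9 → 3.

3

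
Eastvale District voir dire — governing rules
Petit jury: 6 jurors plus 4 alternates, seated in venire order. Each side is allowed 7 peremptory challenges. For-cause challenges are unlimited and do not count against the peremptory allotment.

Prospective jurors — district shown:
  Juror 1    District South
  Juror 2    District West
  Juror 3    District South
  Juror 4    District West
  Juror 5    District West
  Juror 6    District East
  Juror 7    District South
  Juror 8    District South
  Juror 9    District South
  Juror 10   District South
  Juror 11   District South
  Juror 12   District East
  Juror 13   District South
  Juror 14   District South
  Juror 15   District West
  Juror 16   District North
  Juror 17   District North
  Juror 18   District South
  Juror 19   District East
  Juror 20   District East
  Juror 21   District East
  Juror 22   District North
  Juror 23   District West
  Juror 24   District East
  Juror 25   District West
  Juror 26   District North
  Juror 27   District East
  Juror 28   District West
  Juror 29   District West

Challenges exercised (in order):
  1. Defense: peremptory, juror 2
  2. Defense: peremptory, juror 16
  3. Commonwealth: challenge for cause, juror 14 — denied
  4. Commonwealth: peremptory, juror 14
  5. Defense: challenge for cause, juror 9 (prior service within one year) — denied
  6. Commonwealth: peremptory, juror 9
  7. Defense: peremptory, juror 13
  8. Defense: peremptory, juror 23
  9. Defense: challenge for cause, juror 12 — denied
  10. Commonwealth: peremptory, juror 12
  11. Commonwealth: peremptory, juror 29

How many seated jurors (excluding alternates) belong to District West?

2

Removed: #2, #9, #12, #13, #14, #16, #23, #29.
Seated jurors 1–6: #1, #3, #4, #5, #6, #7 (alternates #8, #10, #11, #15 not counted).
Of those, in District West: #4, #5 → 2.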